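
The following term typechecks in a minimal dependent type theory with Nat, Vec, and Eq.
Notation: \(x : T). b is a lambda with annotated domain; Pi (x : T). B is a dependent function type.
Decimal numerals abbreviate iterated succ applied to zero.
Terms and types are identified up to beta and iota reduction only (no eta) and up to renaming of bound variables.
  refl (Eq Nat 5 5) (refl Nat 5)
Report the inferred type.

type:
  Eq (Eq Nat 5 5) (refl Nat 5) (refl Nat 5)


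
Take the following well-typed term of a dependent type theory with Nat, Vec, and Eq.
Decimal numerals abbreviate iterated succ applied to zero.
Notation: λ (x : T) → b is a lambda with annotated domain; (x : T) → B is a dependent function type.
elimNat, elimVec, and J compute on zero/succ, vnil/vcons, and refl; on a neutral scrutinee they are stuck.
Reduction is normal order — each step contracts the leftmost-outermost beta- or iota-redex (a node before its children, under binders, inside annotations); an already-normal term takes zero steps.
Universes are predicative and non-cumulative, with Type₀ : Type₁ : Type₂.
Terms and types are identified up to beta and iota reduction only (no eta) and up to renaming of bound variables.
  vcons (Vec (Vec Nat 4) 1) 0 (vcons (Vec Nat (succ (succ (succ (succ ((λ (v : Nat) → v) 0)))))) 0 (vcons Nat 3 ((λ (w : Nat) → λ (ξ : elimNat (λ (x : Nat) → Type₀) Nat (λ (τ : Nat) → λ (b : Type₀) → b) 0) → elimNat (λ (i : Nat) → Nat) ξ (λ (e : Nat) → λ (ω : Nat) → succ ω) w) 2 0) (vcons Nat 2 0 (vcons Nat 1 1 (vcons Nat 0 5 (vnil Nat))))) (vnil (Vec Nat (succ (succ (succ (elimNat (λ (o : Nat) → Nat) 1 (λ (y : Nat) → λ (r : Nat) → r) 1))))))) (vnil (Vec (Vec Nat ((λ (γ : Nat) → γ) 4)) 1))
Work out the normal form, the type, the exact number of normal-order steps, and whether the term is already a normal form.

resulting normal form:
  vcons (Vec (Vec Nat 4) 1) 0 (vcons (Vec Nat 4) 0 (vcons Nat 3 2 (vcons Nat 2 0 (vcons Nat 1 1 (vcons Nat 0 5 (vnil Nat))))) (vnil (Vec Nat 4))) (vnil (Vec (Vec Nat 4) 1))
type:
  Vec (Vec (Vec Nat 4) 1) 1
steps to reach normal form (normal order): 15
already normal: no
first redex: a beta-redex


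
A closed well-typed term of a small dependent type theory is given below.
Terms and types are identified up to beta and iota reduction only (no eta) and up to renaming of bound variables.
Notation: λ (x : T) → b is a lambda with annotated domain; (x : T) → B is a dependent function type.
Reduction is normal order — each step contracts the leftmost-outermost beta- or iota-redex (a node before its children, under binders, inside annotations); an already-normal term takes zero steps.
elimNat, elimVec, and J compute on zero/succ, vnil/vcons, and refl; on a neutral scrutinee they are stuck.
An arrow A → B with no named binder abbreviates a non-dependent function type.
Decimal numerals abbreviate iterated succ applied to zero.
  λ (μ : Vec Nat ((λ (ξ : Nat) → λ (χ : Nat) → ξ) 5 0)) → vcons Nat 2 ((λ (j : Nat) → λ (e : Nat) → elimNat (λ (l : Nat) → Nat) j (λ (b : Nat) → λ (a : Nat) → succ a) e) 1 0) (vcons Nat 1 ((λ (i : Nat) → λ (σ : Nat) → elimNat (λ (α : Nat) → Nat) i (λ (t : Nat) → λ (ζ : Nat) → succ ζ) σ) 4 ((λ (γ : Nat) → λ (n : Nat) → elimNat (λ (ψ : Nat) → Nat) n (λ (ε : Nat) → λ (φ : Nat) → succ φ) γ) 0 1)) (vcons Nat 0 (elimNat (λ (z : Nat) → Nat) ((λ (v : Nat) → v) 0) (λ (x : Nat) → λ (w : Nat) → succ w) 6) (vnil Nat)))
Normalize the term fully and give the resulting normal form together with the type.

reduced normal form:
  λ (μ : Vec Nat 5) → vcons Nat 2 1 (vcons Nat 1 5 (vcons Nat 0 6 (vnil Nat)))
the term's type:
  Vec Nat 5 → Vec Nat 3
observation: normalization takes exactly 34 steps under the normal-order strategy.


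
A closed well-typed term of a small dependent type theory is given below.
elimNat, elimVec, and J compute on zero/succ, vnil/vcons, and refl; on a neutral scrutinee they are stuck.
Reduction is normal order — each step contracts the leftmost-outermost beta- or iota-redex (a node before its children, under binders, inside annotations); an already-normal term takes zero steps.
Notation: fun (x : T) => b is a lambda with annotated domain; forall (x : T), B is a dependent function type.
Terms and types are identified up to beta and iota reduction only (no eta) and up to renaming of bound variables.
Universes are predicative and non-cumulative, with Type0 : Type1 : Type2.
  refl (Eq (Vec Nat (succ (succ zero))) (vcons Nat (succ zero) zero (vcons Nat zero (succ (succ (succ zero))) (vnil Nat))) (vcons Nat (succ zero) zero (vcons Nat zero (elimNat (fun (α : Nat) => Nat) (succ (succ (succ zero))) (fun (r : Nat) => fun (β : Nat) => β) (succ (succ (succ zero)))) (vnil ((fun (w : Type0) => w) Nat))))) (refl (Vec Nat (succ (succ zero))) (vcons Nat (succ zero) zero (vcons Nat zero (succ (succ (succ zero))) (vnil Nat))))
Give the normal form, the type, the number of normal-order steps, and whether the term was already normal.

normal form:
  refl (Eq (Vec Nat (succ (succ zero))) (vcons Nat (succ zero) zero (vcons Nat zero (succ (succ (succ zero))) (vnil Nat))) (vcons Nat (succ zero) zero (vcons Nat zero (succ (succ (succ zero))) (vnil Nat)))) (refl (Vec Nat (succ (succ zero))) (vcons Nat (succ zero) zero (vcons Nat zero (succ (succ (succ zero))) (vnil Nat))))
the term's type:
  Eq (Eq (Vec Nat (succ (succ zero))) (vcons Nat (succ zero) zero (vcons Nat zero (succ (succ (succ zero))) (vnil Nat))) (vcons Nat (succ zero) zero (vcons Nat zero (succ (succ (succ zero))) (vnil Nat)))) (refl (Vec Nat (succ (succ zero))) (vcons Nat (succ zero) zero (vcons Nat zero (succ (succ (succ zero))) (vnil Nat)))) (refl (Vec Nat (succ (succ zero))) (vcons Nat (succ zero) zero (vcons Nat zero (succ (succ (succ zero))) (vnil Nat))))
reduction steps (normal order): 11
started in normal form: no
first redex: an elimNat iota-redex


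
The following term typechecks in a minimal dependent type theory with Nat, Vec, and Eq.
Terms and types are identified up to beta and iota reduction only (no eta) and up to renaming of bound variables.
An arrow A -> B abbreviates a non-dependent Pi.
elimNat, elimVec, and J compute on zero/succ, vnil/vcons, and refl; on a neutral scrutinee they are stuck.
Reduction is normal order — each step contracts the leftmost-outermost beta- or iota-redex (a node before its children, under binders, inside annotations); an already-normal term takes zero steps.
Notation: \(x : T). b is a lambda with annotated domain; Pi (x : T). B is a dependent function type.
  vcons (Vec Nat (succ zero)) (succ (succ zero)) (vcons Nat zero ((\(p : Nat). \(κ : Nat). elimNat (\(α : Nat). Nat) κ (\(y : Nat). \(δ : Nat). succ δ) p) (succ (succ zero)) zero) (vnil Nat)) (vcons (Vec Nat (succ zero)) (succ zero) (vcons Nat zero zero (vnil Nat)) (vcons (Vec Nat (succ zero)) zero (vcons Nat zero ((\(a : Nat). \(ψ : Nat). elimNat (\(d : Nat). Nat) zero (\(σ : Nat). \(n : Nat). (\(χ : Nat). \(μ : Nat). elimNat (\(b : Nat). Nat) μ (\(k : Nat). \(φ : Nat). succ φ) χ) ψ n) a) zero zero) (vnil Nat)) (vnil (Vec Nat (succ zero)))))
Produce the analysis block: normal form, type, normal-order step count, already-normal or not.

reduced normal form:
  vcons (Vec Nat (succ zero)) (succ (succ zero)) (vcons Nat zero (succ (succ zero)) (vnil Nat)) (vcons (Vec Nat (succ zero)) (succ zero) (vcons Nat zero zero (vnil Nat)) (vcons (Vec Nat (succ zero)) zero (vcons Nat zero zero (vnil Nat)) (vnil (Vec Nat (succ zero)))))
inferred type:
  Vec (Vec Nat (succ zero)) (succ (succ (succ zero)))
normal-order step count: 12
started in normal form: no
first contracted redex: a beta-redex


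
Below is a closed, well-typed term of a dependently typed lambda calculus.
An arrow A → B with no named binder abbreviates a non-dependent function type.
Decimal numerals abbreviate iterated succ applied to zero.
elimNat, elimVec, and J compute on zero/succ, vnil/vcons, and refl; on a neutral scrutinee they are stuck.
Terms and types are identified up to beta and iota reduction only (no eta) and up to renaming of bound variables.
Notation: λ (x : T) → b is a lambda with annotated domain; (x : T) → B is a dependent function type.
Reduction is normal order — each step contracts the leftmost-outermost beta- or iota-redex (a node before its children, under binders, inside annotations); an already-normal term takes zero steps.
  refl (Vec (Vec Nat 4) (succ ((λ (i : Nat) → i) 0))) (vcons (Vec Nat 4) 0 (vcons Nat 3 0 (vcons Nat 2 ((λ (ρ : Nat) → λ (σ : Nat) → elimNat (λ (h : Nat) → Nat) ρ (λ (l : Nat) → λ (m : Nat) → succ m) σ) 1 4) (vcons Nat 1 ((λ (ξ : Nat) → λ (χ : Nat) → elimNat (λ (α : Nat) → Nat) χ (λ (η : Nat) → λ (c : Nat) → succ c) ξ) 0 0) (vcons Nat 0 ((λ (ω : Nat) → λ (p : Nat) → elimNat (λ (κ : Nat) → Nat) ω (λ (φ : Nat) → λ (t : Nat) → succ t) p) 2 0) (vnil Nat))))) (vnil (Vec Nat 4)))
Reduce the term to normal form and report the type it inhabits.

resulting normal form:
  refl (Vec (Vec Nat 4) 1) (vcons (Vec Nat 4) 0 (vcons Nat 3 0 (vcons Nat 2 5 (vcons Nat 1 0 (vcons Nat 0 2 (vnil Nat))))) (vnil (Vec Nat 4)))
type:
  Eq (Vec (Vec Nat 4) 1) (vcons (Vec Nat 4) 0 (vcons Nat 3 0 (vcons Nat 2 5 (vcons Nat 1 0 (vcons Nat 0 2 (vnil Nat))))) (vnil (Vec Nat 4))) (vcons (Vec Nat 4) 0 (vcons Nat 3 0 (vcons Nat 2 5 (vcons Nat 1 0 (vcons Nat 0 2 (vnil Nat))))) (vnil (Vec Nat 4)))


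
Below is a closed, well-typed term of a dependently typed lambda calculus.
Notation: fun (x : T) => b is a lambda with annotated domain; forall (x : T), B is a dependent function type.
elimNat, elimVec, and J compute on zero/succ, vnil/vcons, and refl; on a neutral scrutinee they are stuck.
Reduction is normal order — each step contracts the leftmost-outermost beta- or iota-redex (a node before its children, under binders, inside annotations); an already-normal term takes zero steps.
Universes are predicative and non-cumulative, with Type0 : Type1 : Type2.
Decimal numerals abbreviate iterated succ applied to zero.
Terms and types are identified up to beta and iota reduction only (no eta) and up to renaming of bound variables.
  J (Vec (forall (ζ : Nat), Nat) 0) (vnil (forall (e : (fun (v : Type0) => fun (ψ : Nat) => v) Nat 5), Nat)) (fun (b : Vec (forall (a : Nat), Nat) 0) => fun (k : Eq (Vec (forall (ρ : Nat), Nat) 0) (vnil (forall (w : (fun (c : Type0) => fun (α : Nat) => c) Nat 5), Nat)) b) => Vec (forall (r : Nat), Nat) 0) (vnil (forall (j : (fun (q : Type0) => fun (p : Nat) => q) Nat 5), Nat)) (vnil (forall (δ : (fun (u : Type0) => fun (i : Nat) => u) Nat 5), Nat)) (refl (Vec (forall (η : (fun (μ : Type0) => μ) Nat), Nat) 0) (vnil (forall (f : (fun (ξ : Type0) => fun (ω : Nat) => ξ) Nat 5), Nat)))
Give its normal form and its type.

reduced normal form:
  vnil (forall (ζ : Nat), Nat)
the term's type:
  Vec (forall (ζ : Nat), Nat) 0


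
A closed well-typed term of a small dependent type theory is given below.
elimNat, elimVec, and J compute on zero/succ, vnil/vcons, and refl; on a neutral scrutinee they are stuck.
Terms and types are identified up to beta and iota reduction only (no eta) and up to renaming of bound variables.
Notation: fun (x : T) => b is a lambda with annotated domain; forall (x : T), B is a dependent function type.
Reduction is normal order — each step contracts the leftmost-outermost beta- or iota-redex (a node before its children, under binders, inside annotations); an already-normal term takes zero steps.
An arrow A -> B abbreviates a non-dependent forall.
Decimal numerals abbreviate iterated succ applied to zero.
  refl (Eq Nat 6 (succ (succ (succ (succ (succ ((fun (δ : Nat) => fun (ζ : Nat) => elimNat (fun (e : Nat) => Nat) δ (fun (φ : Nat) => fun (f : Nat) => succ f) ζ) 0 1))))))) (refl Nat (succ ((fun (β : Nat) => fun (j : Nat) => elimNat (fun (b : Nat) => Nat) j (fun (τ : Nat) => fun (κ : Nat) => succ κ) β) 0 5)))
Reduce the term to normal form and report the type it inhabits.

normal form:
  refl (Eq Nat 6 6) (refl Nat 6)
the term's type:
  Eq (Eq Nat 6 6) (refl Nat 6) (refl Nat 6)
observation: normalization takes exactly 9 steps under the normal-order strategy.


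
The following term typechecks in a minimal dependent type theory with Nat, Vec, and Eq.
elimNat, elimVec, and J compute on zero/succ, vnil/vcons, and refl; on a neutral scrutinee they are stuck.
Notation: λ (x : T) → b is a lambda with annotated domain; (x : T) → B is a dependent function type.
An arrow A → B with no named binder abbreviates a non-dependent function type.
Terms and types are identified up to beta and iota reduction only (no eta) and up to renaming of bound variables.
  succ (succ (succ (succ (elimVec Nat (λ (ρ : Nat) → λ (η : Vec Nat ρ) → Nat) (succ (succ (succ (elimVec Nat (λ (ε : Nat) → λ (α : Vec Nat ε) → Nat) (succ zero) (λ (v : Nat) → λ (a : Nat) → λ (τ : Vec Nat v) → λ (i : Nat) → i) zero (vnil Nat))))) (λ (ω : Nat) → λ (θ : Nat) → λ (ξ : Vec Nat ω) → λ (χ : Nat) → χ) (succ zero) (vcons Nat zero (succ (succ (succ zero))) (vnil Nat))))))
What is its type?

the term's type:
  Nat


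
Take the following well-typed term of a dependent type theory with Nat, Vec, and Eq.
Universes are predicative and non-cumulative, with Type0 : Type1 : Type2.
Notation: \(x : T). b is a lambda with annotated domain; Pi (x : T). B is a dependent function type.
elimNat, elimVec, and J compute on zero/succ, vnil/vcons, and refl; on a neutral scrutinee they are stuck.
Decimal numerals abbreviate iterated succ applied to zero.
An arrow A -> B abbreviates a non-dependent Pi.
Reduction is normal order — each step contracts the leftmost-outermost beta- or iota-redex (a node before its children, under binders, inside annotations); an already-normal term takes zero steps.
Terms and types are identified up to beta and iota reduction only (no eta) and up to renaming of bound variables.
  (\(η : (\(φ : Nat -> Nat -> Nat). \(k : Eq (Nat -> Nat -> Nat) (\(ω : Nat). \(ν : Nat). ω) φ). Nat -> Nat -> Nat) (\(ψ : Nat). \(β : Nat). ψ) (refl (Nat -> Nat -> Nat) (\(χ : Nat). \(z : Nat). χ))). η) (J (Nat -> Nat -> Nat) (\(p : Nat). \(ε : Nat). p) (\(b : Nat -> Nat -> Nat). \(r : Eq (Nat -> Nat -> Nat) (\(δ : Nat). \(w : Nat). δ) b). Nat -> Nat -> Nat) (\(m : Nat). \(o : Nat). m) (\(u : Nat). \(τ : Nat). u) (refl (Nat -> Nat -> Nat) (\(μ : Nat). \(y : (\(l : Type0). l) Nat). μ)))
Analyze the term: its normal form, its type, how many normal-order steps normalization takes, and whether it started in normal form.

reduced normal form:
  \(η : Nat). \(φ : Nat). η
the term's type:
  Nat -> Nat -> Nat
steps to reach normal form (normal order): 2
started in normal form: no
first redex: a beta-redex


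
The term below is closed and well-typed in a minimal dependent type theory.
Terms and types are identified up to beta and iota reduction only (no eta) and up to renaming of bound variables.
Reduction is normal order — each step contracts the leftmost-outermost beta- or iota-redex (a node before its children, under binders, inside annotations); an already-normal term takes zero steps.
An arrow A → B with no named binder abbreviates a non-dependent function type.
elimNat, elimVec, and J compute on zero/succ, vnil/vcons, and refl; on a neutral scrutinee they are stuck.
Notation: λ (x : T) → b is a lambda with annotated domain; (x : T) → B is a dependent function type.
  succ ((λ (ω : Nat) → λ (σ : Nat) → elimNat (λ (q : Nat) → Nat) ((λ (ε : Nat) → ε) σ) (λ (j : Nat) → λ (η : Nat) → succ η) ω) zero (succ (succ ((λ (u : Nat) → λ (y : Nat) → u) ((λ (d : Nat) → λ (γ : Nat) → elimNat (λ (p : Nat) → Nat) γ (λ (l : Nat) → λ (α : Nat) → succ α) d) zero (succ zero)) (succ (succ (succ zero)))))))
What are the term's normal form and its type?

normal form:
  succ (succ (succ (succ zero)))
type:
  Nat
observation: reduction starts at a beta-redex, and 9 normal-order steps reach the normal form.


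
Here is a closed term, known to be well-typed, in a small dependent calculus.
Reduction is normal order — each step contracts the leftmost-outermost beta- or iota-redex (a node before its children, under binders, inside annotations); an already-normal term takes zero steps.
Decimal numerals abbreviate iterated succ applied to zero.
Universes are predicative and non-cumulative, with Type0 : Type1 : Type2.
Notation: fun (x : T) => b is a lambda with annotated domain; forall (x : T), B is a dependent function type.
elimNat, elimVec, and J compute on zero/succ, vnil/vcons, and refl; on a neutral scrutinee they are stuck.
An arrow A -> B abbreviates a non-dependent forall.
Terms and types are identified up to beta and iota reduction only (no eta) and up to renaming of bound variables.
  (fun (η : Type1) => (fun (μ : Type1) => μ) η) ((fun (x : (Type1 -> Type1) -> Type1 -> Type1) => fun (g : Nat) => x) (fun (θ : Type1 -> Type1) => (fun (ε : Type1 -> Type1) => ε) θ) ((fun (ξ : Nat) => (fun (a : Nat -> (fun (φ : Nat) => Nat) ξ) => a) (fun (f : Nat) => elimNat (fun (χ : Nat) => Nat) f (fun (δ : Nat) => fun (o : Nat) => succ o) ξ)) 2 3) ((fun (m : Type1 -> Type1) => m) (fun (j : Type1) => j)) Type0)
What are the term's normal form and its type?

normal form:
  Type0
inferred type:
  Type1
observation: the first redex contracted is a beta-redex; the normal form is reached in 8 normal-order steps.


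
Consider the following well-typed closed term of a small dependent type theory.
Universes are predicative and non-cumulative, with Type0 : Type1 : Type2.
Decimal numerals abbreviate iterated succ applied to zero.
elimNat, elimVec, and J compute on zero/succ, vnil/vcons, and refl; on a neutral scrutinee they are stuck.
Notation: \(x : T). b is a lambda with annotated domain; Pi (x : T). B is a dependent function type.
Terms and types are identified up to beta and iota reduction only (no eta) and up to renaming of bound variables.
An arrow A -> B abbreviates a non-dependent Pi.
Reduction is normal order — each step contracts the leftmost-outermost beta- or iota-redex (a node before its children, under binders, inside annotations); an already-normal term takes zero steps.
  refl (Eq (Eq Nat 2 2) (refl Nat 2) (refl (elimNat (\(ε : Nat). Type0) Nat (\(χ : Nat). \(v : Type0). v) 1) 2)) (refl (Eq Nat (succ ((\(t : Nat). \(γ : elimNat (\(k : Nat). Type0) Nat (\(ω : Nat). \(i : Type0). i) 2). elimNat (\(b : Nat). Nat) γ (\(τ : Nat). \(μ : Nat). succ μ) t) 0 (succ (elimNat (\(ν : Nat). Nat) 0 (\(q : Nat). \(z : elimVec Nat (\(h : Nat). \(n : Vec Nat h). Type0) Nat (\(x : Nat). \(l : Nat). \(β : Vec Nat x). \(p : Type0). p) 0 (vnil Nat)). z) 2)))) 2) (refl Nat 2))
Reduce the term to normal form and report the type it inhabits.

resulting normal form:
  refl (Eq (Eq Nat 2 2) (refl Nat 2) (refl Nat 2)) (refl (Eq Nat 2 2) (refl Nat 2))
the term's type:
  Eq (Eq (Eq Nat 2 2) (refl Nat 2) (refl Nat 2)) (refl (Eq Nat 2 2) (refl Nat 2)) (refl (Eq Nat 2 2) (refl Nat 2))
observation: the first redex contracted is an elimNat iota-redex; the normal form is reached in 14 normal-order steps.


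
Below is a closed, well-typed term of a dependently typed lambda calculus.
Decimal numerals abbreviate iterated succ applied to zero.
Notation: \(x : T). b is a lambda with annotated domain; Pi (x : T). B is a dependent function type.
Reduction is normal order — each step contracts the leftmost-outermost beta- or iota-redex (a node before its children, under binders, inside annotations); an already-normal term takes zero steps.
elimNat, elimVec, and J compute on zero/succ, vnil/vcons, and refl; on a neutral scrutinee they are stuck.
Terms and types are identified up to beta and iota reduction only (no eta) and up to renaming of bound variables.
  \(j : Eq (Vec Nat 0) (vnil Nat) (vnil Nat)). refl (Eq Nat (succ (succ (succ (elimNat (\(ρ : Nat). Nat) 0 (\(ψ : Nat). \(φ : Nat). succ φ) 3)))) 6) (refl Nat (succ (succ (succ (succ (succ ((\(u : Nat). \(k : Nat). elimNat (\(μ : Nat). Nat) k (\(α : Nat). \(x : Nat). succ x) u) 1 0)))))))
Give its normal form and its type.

normal form:
  \(j : Eq (Vec Nat 0) (vnil Nat) (vnil Nat)). refl (Eq Nat 6 6) (refl Nat 6)
type:
  Pi (j : Eq (Vec Nat 0) (vnil Nat) (vnil Nat)). Eq (Eq Nat 6 6) (refl Nat 6) (refl Nat 6)
observation: the leftmost-outermost redex is an elimNat iota-redex, and normalization takes 16 steps.


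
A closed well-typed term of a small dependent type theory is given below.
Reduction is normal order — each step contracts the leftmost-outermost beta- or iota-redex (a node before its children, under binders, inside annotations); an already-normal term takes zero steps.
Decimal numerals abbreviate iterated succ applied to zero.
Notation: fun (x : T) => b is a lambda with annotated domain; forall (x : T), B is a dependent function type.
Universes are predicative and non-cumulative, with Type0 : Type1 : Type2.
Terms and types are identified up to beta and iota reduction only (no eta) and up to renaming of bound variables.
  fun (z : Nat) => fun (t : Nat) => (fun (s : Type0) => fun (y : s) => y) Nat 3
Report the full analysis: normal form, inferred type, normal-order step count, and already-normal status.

reduced normal form:
  fun (z : Nat) => fun (t : Nat) => 3
type:
  forall (z : Nat), forall (t : Nat), Nat
steps to reach normal form (normal order): 2
term was already normal: no
first contracted redex: a beta-redex


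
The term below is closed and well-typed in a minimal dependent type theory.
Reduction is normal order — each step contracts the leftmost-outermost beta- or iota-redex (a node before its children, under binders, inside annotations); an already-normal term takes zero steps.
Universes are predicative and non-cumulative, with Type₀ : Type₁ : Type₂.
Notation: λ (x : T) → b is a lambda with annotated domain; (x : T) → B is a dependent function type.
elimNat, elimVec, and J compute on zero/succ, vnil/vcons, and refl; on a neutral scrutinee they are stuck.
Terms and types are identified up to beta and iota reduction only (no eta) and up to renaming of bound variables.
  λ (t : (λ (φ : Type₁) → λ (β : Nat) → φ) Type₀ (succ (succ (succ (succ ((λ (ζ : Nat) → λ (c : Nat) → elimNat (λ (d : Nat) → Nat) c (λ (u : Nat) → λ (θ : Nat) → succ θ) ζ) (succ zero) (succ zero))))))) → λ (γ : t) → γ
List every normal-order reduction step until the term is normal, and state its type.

normal-order reduction:
  λ (t : (λ (φ : Type₁) → λ (β : Nat) → φ) Type₀ (succ (succ (succ (succ ((λ (ζ : Nat) → λ (c : Nat) → elimNat (λ (d : Nat) → Nat) c (λ (u : Nat) → λ (θ : Nat) → succ θ) ζ) (succ zero) (succ zero))))))) → λ (γ : t) → γ
  ~> λ (t : (λ (φ : Nat) → Type₀) (succ (succ (succ (succ ((λ (β : Nat) → λ (ζ : Nat) → elimNat (λ (c : Nat) → Nat) ζ (λ (d : Nat) → λ (u : Nat) → succ u) β) (succ zero) (succ zero))))))) → λ (θ : t) → θ
  ~> λ (t : Type₀) → λ (φ : t) → φ
the term's type:
  (t : Type₀) → (φ : t) → t


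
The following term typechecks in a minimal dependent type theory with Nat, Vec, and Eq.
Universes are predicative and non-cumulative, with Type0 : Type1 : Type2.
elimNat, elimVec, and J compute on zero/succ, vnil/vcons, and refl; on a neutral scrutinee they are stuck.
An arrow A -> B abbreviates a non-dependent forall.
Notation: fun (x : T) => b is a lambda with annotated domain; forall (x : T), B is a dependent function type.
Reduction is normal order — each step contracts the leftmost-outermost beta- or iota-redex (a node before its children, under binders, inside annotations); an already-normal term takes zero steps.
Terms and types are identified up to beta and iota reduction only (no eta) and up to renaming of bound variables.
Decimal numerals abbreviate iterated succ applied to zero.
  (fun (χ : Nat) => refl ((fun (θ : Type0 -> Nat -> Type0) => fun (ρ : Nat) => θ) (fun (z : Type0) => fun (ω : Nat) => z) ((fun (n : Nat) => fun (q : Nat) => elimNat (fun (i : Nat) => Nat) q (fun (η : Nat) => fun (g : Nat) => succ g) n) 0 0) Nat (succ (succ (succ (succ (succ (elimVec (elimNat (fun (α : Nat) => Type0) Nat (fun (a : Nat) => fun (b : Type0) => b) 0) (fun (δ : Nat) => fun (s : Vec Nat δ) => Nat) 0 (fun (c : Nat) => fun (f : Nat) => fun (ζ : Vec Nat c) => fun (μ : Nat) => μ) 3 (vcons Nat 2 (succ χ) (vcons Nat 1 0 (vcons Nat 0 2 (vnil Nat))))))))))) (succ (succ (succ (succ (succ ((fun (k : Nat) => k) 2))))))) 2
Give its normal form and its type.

reduced normal form:
  refl Nat 7
inferred type:
  Eq Nat 7 7


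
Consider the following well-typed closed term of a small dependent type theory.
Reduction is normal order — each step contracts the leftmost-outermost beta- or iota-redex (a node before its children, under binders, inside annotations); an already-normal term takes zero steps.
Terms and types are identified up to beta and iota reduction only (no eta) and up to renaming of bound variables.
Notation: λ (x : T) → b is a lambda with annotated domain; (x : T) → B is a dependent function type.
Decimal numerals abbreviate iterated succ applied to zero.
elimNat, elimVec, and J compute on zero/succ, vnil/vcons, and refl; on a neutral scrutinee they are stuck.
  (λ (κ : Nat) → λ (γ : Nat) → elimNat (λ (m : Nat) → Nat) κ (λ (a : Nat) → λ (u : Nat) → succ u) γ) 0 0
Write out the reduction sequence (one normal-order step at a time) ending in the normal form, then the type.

reduction (normal order):
  (λ (κ : Nat) → λ (γ : Nat) → elimNat (λ (m : Nat) → Nat) κ (λ (a : Nat) → λ (u : Nat) → succ u) γ) 0 0
  ~> (λ (κ : Nat) → elimNat (λ (γ : Nat) → Nat) 0 (λ (m : Nat) → λ (a : Nat) → succ a) κ) 0
  ~> elimNat (λ (κ : Nat) → Nat) 0 (λ (γ : Nat) → λ (m : Nat) → succ m) 0
  ~> 0
type:
  Nat


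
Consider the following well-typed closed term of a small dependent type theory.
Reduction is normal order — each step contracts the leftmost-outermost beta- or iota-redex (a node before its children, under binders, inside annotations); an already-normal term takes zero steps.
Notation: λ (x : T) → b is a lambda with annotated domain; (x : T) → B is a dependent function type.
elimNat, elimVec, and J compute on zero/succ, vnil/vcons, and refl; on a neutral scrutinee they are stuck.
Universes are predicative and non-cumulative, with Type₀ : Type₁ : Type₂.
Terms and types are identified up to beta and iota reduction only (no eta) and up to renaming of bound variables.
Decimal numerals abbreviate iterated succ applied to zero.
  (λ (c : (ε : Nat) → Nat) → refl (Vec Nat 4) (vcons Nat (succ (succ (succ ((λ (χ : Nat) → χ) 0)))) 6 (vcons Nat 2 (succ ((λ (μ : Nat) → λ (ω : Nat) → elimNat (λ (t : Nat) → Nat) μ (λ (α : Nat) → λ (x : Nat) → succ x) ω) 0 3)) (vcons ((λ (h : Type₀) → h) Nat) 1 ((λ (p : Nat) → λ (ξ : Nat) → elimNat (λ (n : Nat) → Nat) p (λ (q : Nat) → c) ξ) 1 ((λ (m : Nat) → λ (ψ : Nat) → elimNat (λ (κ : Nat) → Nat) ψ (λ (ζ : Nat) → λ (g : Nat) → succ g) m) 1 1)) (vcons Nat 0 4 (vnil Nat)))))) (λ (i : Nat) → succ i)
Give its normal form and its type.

resulting normal form:
  refl (Vec Nat 4) (vcons Nat 3 6 (vcons Nat 2 4 (vcons Nat 1 3 (vcons Nat 0 4 (vnil Nat)))))
type:
  Eq (Vec Nat 4) (vcons Nat 3 6 (vcons Nat 2 4 (vcons Nat 1 3 (vcons Nat 0 4 (vnil Nat))))) (vcons Nat 3 6 (vcons Nat 2 4 (vcons Nat 1 3 (vcons Nat 0 4 (vnil Nat)))))
observation: 30 normal-order steps normalize the term, beginning with a beta-redex.


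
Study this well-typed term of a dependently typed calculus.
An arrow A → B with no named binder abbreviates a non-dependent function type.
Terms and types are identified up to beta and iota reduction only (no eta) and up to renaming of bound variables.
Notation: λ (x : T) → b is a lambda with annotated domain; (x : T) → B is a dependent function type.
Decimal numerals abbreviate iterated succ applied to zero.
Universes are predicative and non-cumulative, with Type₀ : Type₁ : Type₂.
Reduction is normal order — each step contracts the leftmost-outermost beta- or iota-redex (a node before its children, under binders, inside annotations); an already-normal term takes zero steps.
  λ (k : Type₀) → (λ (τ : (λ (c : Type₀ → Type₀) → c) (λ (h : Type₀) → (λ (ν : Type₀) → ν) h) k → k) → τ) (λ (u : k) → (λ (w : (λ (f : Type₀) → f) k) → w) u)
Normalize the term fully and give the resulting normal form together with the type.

resulting normal form:
  λ (k : Type₀) → λ (τ : k) → τ
type:
  (k : Type₀) → k → k
observation: the term reaches its normal form after 2 normal-order steps.


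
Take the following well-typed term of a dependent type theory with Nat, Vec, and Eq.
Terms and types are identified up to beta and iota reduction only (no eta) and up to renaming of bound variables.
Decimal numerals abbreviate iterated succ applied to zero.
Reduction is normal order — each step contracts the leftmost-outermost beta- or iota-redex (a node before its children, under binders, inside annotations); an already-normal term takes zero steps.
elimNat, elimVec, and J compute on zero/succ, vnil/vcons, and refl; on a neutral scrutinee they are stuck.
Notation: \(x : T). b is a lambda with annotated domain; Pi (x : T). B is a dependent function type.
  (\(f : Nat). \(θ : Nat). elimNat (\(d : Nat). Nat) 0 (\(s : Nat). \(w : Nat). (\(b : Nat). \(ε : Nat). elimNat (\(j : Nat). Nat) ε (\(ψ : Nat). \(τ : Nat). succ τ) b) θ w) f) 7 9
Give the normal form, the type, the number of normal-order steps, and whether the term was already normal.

normal form:
  63
the term's type:
  Nat
reduction steps (normal order): 234
started in normal form: no
first contracted redex: a beta-redex


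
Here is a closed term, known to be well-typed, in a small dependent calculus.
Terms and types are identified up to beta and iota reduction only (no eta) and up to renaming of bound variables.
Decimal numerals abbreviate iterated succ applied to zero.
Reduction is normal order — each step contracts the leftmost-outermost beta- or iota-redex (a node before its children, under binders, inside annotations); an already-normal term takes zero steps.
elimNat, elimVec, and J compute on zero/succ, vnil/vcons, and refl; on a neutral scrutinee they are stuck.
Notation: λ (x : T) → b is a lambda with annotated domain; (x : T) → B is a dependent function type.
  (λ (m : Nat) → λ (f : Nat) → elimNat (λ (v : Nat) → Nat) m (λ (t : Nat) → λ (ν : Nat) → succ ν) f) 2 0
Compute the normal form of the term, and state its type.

resulting normal form:
  2
the term's type:
  Nat
observation: the term reaches its normal form after 3 normal-order steps.


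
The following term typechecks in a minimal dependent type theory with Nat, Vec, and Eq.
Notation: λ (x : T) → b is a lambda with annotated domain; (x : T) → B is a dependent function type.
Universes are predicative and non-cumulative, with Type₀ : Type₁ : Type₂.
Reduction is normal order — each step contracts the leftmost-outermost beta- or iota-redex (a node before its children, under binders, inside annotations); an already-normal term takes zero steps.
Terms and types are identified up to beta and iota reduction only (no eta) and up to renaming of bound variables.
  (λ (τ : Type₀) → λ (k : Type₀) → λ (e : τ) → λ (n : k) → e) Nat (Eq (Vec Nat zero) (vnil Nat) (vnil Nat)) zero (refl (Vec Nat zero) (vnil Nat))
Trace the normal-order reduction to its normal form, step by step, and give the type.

normal-order reduction sequence:
  (λ (τ : Type₀) → λ (k : Type₀) → λ (e : τ) → λ (n : k) → e) Nat (Eq (Vec Nat zero) (vnil Nat) (vnil Nat)) zero (refl (Vec Nat zero) (vnil Nat))
  ~> (λ (τ : Type₀) → λ (k : Nat) → λ (e : τ) → k) (Eq (Vec Nat zero) (vnil Nat) (vnil Nat)) zero (refl (Vec Nat zero) (vnil Nat))
  ~> (λ (τ : Nat) → λ (k : Eq (Vec Nat zero) (vnil Nat) (vnil Nat)) → τ) zero (refl (Vec Nat zero) (vnil Nat))
  ~> (λ (τ : Eq (Vec Nat zero) (vnil Nat) (vnil Nat)) → zero) (refl (Vec Nat zero) (vnil Nat))
  ~> zero
type:
  Nat


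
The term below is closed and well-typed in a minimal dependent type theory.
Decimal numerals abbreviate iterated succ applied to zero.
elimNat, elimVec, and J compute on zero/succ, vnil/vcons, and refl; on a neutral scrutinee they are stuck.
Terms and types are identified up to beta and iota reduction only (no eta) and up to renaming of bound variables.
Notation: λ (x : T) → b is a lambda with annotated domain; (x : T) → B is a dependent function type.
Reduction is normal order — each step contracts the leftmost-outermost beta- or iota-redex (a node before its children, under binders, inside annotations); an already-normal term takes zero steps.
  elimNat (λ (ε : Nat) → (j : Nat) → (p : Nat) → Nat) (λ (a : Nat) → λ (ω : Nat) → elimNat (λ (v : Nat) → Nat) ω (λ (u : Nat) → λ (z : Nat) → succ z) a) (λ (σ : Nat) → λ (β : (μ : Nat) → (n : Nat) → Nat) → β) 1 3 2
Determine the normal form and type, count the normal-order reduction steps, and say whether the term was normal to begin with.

reduced normal form:
  5
type:
  Nat
normal-order step count: 16
already normal: no
first redex: an elimNat iota-redex


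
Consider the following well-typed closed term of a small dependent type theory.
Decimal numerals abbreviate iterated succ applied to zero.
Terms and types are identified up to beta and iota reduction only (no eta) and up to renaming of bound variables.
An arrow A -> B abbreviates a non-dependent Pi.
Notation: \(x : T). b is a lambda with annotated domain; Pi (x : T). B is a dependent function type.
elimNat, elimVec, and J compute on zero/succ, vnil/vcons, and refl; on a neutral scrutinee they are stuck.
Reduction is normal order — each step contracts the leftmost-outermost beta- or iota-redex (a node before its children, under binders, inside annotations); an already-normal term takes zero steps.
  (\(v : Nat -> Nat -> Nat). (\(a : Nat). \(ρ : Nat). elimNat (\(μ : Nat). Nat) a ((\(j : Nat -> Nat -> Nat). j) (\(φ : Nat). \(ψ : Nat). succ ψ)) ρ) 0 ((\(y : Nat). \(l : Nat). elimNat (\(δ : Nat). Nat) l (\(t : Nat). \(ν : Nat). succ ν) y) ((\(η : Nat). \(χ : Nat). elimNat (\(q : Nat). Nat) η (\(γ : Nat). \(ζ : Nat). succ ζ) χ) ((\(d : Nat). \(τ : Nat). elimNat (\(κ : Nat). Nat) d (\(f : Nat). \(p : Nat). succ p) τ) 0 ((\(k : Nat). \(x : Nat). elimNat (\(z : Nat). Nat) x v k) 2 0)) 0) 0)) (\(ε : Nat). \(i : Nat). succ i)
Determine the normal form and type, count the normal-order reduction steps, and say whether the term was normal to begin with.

resulting normal form:
  2
type:
  Nat
normal-order step count: 41
already normal: no
first redex: a beta-redex


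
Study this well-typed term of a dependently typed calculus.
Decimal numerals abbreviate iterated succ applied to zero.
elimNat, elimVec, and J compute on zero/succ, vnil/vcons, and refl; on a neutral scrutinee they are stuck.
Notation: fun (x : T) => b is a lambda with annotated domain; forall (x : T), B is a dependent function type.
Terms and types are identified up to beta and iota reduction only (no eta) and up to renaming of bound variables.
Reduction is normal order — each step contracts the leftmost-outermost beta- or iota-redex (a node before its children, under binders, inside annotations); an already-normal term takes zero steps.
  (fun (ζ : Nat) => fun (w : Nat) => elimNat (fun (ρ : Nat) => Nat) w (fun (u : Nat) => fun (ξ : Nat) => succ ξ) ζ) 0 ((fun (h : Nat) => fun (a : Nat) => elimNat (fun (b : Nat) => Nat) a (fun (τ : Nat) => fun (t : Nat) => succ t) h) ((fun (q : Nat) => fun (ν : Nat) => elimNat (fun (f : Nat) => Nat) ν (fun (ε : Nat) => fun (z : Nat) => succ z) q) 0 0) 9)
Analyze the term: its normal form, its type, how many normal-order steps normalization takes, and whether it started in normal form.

reduced normal form:
  9
the term's type:
  Nat
steps to reach normal form (normal order): 9
started in normal form: no
first redex: a beta-redex


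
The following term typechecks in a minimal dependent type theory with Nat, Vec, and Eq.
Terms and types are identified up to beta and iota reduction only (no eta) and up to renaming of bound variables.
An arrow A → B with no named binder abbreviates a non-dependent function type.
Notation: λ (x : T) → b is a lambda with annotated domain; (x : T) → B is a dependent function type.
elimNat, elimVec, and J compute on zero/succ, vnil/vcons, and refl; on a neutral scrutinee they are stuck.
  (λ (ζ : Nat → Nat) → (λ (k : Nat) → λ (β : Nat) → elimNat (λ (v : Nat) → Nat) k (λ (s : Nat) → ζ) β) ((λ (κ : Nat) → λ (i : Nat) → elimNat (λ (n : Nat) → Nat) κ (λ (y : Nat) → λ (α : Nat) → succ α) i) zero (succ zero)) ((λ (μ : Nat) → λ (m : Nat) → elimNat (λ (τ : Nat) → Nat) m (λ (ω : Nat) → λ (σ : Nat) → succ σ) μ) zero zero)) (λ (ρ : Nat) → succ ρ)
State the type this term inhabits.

type:
  Nat


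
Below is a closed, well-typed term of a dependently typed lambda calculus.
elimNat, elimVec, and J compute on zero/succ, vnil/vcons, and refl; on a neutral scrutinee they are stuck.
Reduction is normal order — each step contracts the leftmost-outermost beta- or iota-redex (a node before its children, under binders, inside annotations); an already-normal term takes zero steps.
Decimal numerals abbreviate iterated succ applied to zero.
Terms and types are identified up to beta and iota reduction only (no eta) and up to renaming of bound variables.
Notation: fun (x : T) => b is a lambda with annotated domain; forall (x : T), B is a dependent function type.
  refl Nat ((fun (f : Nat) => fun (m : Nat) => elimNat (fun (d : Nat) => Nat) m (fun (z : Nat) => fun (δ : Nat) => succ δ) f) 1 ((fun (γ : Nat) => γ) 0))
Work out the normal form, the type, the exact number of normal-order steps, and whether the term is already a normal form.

normal form:
  refl Nat 1
inferred type:
  Eq Nat 1 1
reduction steps (normal order): 7
already normal: no
first contracted redex: a beta-redex


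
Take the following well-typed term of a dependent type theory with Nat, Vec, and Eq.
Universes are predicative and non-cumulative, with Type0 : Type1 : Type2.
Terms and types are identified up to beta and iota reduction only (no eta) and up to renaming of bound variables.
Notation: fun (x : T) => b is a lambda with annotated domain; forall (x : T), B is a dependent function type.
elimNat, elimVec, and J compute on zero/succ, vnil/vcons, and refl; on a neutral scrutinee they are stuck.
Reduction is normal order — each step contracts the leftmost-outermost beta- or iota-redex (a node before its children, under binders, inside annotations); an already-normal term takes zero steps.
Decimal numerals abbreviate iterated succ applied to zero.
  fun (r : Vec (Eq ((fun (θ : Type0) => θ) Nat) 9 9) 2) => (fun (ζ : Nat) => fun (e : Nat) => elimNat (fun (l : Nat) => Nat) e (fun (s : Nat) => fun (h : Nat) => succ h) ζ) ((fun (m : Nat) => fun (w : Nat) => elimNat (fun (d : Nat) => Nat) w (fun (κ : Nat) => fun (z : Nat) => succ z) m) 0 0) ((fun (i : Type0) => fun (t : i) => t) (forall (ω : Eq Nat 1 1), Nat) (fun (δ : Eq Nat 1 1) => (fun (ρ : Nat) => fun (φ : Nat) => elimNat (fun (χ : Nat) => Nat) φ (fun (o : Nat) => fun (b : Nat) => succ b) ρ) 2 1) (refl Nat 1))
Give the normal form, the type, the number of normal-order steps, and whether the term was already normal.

normal form:
  fun (r : Vec (Eq Nat 9 9) 2) => 3
type:
  forall (r : Vec (Eq Nat 9 9) 2), Nat
steps to reach normal form (normal order): 19
already normal: no
first contracted redex: a beta-redex


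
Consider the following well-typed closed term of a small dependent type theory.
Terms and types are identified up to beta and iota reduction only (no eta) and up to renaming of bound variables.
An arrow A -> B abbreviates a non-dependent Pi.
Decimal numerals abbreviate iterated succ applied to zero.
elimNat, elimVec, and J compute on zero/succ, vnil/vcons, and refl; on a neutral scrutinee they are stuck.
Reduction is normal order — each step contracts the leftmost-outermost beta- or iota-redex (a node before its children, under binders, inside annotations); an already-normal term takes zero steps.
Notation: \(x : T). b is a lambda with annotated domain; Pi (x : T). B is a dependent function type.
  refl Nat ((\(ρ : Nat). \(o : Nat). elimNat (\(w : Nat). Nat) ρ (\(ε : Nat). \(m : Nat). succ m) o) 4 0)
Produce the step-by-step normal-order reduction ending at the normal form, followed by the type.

reduction (normal order):
  refl Nat ((\(ρ : Nat). \(o : Nat). elimNat (\(w : Nat). Nat) ρ (\(ε : Nat). \(m : Nat). succ m) o) 4 0)
  ~> refl Nat ((\(ρ : Nat). elimNat (\(o : Nat). Nat) 4 (\(w : Nat). \(ε : Nat). succ ε) ρ) 0)
  ~> refl Nat (elimNat (\(ρ : Nat). Nat) 4 (\(o : Nat). \(w : Nat). succ w) 0)
  ~> refl Nat 4
type:
  Eq Nat 4 4
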